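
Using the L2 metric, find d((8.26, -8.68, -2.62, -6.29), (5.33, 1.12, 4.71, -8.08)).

√(Σ(x_i - y_i)²) = √((8.26 - 5.33)² + (-8.68 - 1.12)² + (-2.62 - 4.71)² + (-6.29 - (-8.08))²)
= √(2.93² + (-9.8)² + (-7.33)² + 1.79²) = √(8.5849 + 96.04 + 53.7289 + 3.2041) = √161.5579 ≈ 12.7105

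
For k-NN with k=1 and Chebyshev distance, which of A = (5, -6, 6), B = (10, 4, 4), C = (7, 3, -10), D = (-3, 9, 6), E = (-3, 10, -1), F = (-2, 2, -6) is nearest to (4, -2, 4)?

Distances: d(A) = 4, d(B) = 6, d(C) = 14, d(D) = 11, d(E) = 12, d(F) = 10. Nearest: A = (5, -6, 6) with distance 4.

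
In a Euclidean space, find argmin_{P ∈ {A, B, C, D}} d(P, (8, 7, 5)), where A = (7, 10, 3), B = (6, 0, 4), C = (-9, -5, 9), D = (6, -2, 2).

Distances: d(A) ≈ 3.7417, d(B) ≈ 7.3485, d(C) ≈ 21.1896, d(D) ≈ 9.6954. Nearest: A = (7, 10, 3) with distance 3.7417.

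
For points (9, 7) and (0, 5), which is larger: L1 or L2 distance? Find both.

L1 = |9 - 0| + |7 - 5| = 9 + 2 = 11
L2 = √(9² + 2²) = √85 ≈ 9.2195
L1 ≥ L2 always (equality iff movement is along one axis); L1 > L2 here.
Ratio L1/L2 = 11/√85 ≈ 1.1931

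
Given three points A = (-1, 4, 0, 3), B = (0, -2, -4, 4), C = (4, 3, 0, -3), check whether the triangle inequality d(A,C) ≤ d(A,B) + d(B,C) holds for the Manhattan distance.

d(A,B) = 1 + 6 + 4 + 1 = 12, d(B,C) = 4 + 5 + 4 + 7 = 20, d(A,C) = 5 + 1 + 0 + 6 = 12.
d(A,C) = 12 ≤ 12 + 20 = 32. Triangle inequality is satisfied.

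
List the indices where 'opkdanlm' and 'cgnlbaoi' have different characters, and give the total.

Differing positions: 1, 2, 3, 4, 5, 6, 7, 8. Hamming distance = 8.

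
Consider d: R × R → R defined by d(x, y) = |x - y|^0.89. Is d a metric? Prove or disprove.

Yes. With 0 < p = 0.89 ≤ 1, d(x,y) = |x-y|^0.89 is a metric on R. Non-negativity and symmetry are immediate; |x-y|^0.89 = 0 ⟺ |x-y| = 0 ⟺ x = y. For the triangle inequality, the function t ↦ t^0.89 is subadditive on [0,∞) when p ≤ 1, so |x-z|^0.89 ≤ (|x-y| + |y-z|)^0.89 ≤ |x-y|^0.89 + |y-z|^0.89.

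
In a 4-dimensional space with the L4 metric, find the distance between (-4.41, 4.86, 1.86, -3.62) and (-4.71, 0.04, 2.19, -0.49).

(Σ|x_i - y_i|^4)^(1/4) = (|-4.41 - (-4.71)|^4 + |4.86 - 0.04|^4 + |1.86 - 2.19|^4 + |-3.62 - (-0.49)|^4)^(1/4)
= (0.3^4 + 4.82^4 + 0.33^4 + 3.13^4)^(1/4) ≈ (0.0081 + 539.7444 + 0.0119 + 95.9792)^(1/4) = (635.7436)^(1/4) ≈ 5.0214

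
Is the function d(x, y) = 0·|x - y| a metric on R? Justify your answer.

No. With c = 0, d(x,y) = 0 for all x, y. This fails identity of indiscernibles: d(8, 15) = 0 but 8 ≠ 15.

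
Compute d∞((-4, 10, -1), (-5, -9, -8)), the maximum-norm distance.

max(|x_i - y_i|) = max(|-4 - (-5)|, |10 - (-9)|, |-1 - (-8)|) = max(1, 19, 7) = 19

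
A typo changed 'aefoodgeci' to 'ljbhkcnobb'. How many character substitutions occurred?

Differing positions: 1, 2, 3, 4, 5, 6, 7, 8, 9, 10. Hamming distance = 10.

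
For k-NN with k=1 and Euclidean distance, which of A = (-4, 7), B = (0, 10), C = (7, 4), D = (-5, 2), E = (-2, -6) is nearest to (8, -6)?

Distances: d(A) ≈ 17.6918, d(B) ≈ 17.8885, d(C) ≈ 10.0499, d(D) ≈ 15.2643, d(E) = 10. Nearest: E = (-2, -6) with distance 10.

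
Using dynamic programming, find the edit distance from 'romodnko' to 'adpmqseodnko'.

Let D[i][j] be the edit distance between the first i characters of 'romodnko' and the first j characters of 'adpmqseodnko', with D[i][0] = i, D[0][j] = j, and D[i][j] = D[i-1][j-1] if the characters match, else 1 + min(D[i-1][j], D[i][j-1], D[i-1][j-1]). Filling the table (rows: prefixes of 'romodnko', columns: prefixes of 'adpmqseodnko'):
     ε  a  d  p  m  q  s  e  o  d  n  k  o
  ε  0  1  2  3  4  5  6  7  8  9 10 11 12
  r  1  1  2  3  4  5  6  7  8  9 10 11 12
  o  2  2  2  3  4  5  6  7  7  8  9 10 11
  m  3  3  3  3  3  4  5  6  7  8  9 10 11
  o  4  4  4  4  4  4  5  6  6  7  8  9 10
  d  5  5  4  5  5  5  5  6  7  6  7  8  9
  n  6  6  5  5  6  6  6  6  7  7  6  7  8
  k  7  7  6  6  6  7  7  7  7  8  7  6  7
  o  8  8  7  7  7  7  8  8  7  8  8  7  6
The bottom-right entry gives D[8][12] = 6, so no sequence of fewer than 6 edits works. Backtracking through the table gives one optimal edit sequence (6 edits):
  romodnko → aromodnko (ins a @1)
  aromodnko → adomodnko (sub r→d @2)
  adomodnko → adpmodnko (sub o→p @3)
  adpmodnko → adpmqodnko (ins q @5)
  adpmqodnko → adpmqsodnko (ins s @6)
  adpmqsodnko → adpmqseodnko (ins e @7)
Edit distance = 6.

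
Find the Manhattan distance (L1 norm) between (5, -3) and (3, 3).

Σ|x_i - y_i| = |5 - 3| + |-3 - 3| = 2 + 6 = 8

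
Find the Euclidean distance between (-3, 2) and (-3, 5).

√(Σ(x_i - y_i)²) = √((-3 - (-3))² + (2 - 5)²)
= √(0² + (-3)²) = √(0 + 9) = √9 = 3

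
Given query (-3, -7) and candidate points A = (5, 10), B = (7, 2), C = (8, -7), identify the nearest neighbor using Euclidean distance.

Distances: d(A) ≈ 18.7883, d(B) ≈ 13.4536, d(C) = 11. Nearest: C = (8, -7) with distance 11.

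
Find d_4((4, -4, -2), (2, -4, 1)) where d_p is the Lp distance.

(Σ|x_i - y_i|^4)^(1/4) = (|4 - 2|^4 + |-4 - (-4)|^4 + |-2 - 1|^4)^(1/4)
= (2^4 + 0^4 + 3^4)^(1/4) = (16 + 0 + 81)^(1/4) = (97)^(1/4) ≈ 3.1383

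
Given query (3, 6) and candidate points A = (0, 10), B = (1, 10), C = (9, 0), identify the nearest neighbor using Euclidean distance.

Distances: d(A) = 5, d(B) ≈ 4.4721, d(C) ≈ 8.4853. Nearest: B = (1, 10) with distance 4.4721.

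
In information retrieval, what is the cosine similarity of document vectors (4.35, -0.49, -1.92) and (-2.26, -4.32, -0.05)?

With u = (4.35, -0.49, -1.92), v = (-2.26, -4.32, -0.05):
u·v = 4.35·(-2.26) + (-0.49)·(-4.32) + (-1.92)·(-0.05) = (-9.831) + 2.1168 + 0.096 = -7.6182.
|u| = √(4.35² + (-0.49)² + (-1.92)²) = √(18.9225 + 0.2401 + 3.6864) = √22.849, |v| = √((-2.26)² + (-4.32)² + (-0.05)²) = √(5.1076 + 18.6624 + 0.0025) = √23.7725.
cos θ = (u·v)/(|u||v|) = -7.6182/(√22.849·√23.7725) ≈ -0.3269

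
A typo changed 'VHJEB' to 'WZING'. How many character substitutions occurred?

Differing positions: 1, 2, 3, 4, 5. Hamming distance = 5.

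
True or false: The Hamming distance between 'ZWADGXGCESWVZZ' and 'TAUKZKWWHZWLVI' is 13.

Differing positions: 1, 2, 3, 4, 5, 6, 7, 8, 9, 10, 12, 13, 14. Hamming distance = 13, so the claim is true.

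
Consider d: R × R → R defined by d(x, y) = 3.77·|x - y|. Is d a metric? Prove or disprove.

Yes. Since |x - y| is a metric on R and 3.77 > 0, the positive scalar multiple 3.77·|x - y| is also a metric: scaling by a positive constant preserves non-negativity, identity (d=0 ⟺ |x-y|=0 ⟺ x=y), symmetry, and the triangle inequality.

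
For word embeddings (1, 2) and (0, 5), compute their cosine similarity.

With u = (1, 2), v = (0, 5):
u·v = 1·0 + 2·5 = 0 + 10 = 10.
|u| = √(1² + 2²) = √5, |v| = √(0² + 5²) = √25, so |u||v| = √(5·25) = √125.
cos θ = (u·v)/(|u||v|) = 10/√125 ≈ 0.8944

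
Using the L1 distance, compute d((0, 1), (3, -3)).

Σ|x_i - y_i| = |0 - 3| + |1 - (-3)| = 3 + 4 = 7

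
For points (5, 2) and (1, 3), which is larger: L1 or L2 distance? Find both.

L1 = |5 - 1| + |2 - 3| = 4 + 1 = 5
L2 = √(4² + 1²) = √17 ≈ 4.1231
L1 ≥ L2 always (equality iff movement is along one axis); L1 > L2 here.
Ratio L1/L2 = 5/√17 ≈ 1.2127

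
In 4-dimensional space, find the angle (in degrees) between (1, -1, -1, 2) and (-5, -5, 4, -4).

With u = (1, -1, -1, 2), v = (-5, -5, 4, -4):
u·v = 1·(-5) + (-1)·(-5) + (-1)·4 + 2·(-4) = (-5) + 5 + (-4) + (-8) = -12.
|u| = √(1² + (-1)² + (-1)² + 2²) = √7, |v| = √((-5)² + (-5)² + 4² + (-4)²) = √82, so |u||v| = √(7·82) = √574.
cos θ = (u·v)/(|u||v|) = -12/√574 ≈ -0.50087
θ = arccos(-0.50087) ≈ 120.06°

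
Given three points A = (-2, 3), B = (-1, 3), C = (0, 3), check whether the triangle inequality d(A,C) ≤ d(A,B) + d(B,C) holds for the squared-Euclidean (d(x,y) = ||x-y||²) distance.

d(A,B) = 1² + 0² = 1, d(B,C) = 1² + 0² = 1, d(A,C) = 2² + 0² = 4.
d(A,C) = 4 > 1 + 1 = 2. Triangle inequality is VIOLATED. (Squared-Euclidean is not a metric — this is a counterexample.)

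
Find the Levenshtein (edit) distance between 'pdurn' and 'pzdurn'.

Let D[i][j] be the edit distance between the first i characters of 'pdurn' and the first j characters of 'pzdurn', with D[i][0] = i, D[0][j] = j, and D[i][j] = D[i-1][j-1] if the characters match, else 1 + min(D[i-1][j], D[i][j-1], D[i-1][j-1]). Filling the table (rows: prefixes of 'pdurn', columns: prefixes of 'pzdurn'):
     ε  p  z  d  u  r  n
  ε  0  1  2  3  4  5  6
  p  1  0  1  2  3  4  5
  d  2  1  1  1  2  3  4
  u  3  2  2  2  1  2  3
  r  4  3  3  3  2  1  2
  n  5  4  4  4  3  2  1
The bottom-right entry gives D[5][6] = 1, so no sequence of fewer than 1 edit works. Backtracking through the table gives one optimal edit sequence (1 edit):
  pdurn → pzdurn (ins z @2)
Edit distance = 1.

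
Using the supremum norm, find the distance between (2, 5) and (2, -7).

max(|x_i - y_i|) = max(|2 - 2|, |5 - (-7)|) = max(0, 12) = 12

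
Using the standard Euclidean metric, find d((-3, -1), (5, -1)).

√(Σ(x_i - y_i)²) = √((-3 - 5)² + (-1 - (-1))²)
= √((-8)² + 0²) = √(64 + 0) = √64 = 8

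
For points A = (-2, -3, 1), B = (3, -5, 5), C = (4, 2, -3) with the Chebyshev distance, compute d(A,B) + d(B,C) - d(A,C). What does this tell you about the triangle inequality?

d(A,B) = max(5, 2, 4) = 5, d(B,C) = max(1, 7, 8) = 8, d(A,C) = max(6, 5, 4) = 6.
d(A,B) + d(B,C) - d(A,C) = 5 + 8 - 6 = 13 - 6 = 7. This is ≥ 0, so the triangle inequality holds for these points.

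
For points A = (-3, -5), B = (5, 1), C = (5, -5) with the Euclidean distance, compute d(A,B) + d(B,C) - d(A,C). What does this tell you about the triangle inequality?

d(A,B) = √(8² + 6²) = √100 = 10, d(B,C) = √(0² + 6²) = √36 = 6, d(A,C) = √(8² + 0²) = √64 = 8.
d(A,B) + d(B,C) - d(A,C) = 10 + 6 - 8 = 16 - 8 = 8. This is ≥ 0, so the triangle inequality holds for these points.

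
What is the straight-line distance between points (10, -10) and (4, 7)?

√(Σ(x_i - y_i)²) = √((10 - 4)² + (-10 - 7)²)
= √(6² + (-17)²) = √(36 + 289) = √325 ≈ 18.0278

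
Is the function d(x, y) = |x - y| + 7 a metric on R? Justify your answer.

No. d fails identity of indiscernibles (specifically d(x,x) = 0): d(0, 0) = |0 - 0| + 7 = 0 + 7 = 7 ≠ 0.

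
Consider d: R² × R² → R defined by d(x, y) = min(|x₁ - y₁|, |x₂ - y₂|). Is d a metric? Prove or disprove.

No. d fails identity of indiscernibles: take x = (-5, 0) and y = (-5, 2). Then d(x,y) = min(|-5 - (-5)|, |0 - 2|) = min(0, 2) = 0, yet x ≠ y.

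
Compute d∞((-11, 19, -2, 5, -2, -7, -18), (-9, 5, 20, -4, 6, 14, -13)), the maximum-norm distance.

max(|x_i - y_i|) = max(|-11 - (-9)|, |19 - 5|, |-2 - 20|, |5 - (-4)|, |-2 - 6|, |-7 - 14|, |-18 - (-13)|) = max(2, 14, 22, 9, 8, 21, 5) = 22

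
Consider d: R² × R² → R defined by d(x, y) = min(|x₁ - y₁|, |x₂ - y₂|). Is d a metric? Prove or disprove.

No. d fails identity of indiscernibles: take x = (-4, 0) and y = (-4, 1). Then d(x,y) = min(|-4 - (-4)|, |0 - 1|) = min(0, 1) = 0, yet x ≠ y.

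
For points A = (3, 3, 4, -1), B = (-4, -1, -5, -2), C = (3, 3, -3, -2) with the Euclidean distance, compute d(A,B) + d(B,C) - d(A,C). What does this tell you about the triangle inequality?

d(A,B) = √(7² + 4² + 9² + 1²) = √147 ≈ 12.1244, d(B,C) = √(7² + 4² + 2² + 0²) = √69 ≈ 8.3066, d(A,C) = √(0² + 0² + 7² + 1²) = √50 ≈ 7.0711.
d(A,B) + d(B,C) - d(A,C) = 12.1244 + 8.3066 - 7.0711 = 20.431 - 7.0711 = 13.3599 (to 4 decimal places). This is ≥ 0, so the triangle inequality holds for these points.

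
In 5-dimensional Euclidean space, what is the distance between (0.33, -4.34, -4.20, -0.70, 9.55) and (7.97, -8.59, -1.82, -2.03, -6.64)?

√(Σ(x_i - y_i)²) = √((0.33 - 7.97)² + (-4.34 - (-8.59))² + (-4.2 - (-1.82))² + (-0.7 - (-2.03))² + (9.55 - (-6.64))²)
= √((-7.64)² + 4.25² + (-2.38)² + 1.33² + 16.19²) = √(58.3696 + 18.0625 + 5.6644 + 1.7689 + 262.1161) = √345.9815 ≈ 18.6006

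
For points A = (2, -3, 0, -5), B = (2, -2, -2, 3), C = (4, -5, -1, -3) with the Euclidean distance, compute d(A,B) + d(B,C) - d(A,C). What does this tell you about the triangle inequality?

d(A,B) = √(0² + 1² + 2² + 8²) = √69 ≈ 8.3066, d(B,C) = √(2² + 3² + 1² + 6²) = √50 ≈ 7.0711, d(A,C) = √(2² + 2² + 1² + 2²) = √13 ≈ 3.6056.
d(A,B) + d(B,C) - d(A,C) = 8.3066 + 7.0711 - 3.6056 = 15.3777 - 3.6056 = 11.7721 (to 4 decimal places). This is ≥ 0, so the triangle inequality holds for these points.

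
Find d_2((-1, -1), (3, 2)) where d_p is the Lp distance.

(Σ|x_i - y_i|^2)^(1/2) = (|-1 - 3|^2 + |-1 - 2|^2)^(1/2)
= (4^2 + 3^2)^(1/2) = (16 + 9)^(1/2) = (25)^(1/2) = 5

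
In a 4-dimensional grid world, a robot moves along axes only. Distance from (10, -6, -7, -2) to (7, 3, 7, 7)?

Σ|x_i - y_i| = |10 - 7| + |-6 - 3| + |-7 - 7| + |-2 - 7| = 3 + 9 + 14 + 9 = 35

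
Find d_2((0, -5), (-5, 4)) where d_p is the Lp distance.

(Σ|x_i - y_i|^2)^(1/2) = (|0 - (-5)|^2 + |-5 - 4|^2)^(1/2)
= (5^2 + 9^2)^(1/2) = (25 + 81)^(1/2) = (106)^(1/2) ≈ 10.2956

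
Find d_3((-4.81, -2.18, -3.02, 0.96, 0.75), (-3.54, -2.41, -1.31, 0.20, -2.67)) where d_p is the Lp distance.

(Σ|x_i - y_i|^3)^(1/3) = (|-4.81 - (-3.54)|^3 + |-2.18 - (-2.41)|^3 + |-3.02 - (-1.31)|^3 + |0.96 - 0.2|^3 + |0.75 - (-2.67)|^3)^(1/3)
= (1.27^3 + 0.23^3 + 1.71^3 + 0.76^3 + 3.42^3)^(1/3) ≈ (2.0484 + 0.0122 + 5.0002 + 0.439 + 40.0017)^(1/3) = (47.5015)^(1/3) ≈ 3.6216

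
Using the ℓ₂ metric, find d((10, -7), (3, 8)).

√(Σ(x_i - y_i)²) = √((10 - 3)² + (-7 - 8)²)
= √(7² + (-15)²) = √(49 + 225) = √274 ≈ 16.5529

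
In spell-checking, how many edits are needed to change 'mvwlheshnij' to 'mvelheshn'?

Let D[i][j] be the edit distance between the first i characters of 'mvwlheshnij' and the first j characters of 'mvelheshn', with D[i][0] = i, D[0][j] = j, and D[i][j] = D[i-1][j-1] if the characters match, else 1 + min(D[i-1][j], D[i][j-1], D[i-1][j-1]). Filling the table (rows: prefixes of 'mvwlheshnij', columns: prefixes of 'mvelheshn'):
     ε  m  v  e  l  h  e  s  h  n
  ε  0  1  2  3  4  5  6  7  8  9
  m  1  0  1  2  3  4  5  6  7  8
  v  2  1  0  1  2  3  4  5  6  7
  w  3  2  1  1  2  3  4  5  6  7
  l  4  3  2  2  1  2  3  4  5  6
  h  5  4  3  3  2  1  2  3  4  5
  e  6  5  4  3  3  2  1  2  3  4
  s  7  6  5  4  4  3  2  1  2  3
  h  8  7  6  5  5  4  3  2  1  2
  n  9  8  7  6  6  5  4  3  2  1
  i 10  9  8  7  7  6  5  4  3  2
  j 11 10  9  8  8  7  6  5  4  3
The bottom-right entry gives D[11][9] = 3, so no sequence of fewer than 3 edits works. Backtracking through the table gives one optimal edit sequence (3 edits):
  mvwlheshnij → mvelheshnij (sub w→e @3)
  mvelheshnij → mvelheshnj (del i @10)
  mvelheshnj → mvelheshn (del j @10)
Edit distance = 3.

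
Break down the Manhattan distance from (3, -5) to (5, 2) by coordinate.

Σ|x_i - y_i| = |3 - 5| + |-5 - 2| = 2 + 7 = 9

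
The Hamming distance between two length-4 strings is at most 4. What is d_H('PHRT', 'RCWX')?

Differing positions: 1, 2, 3, 4. Hamming distance = 4. The maximum possible Hamming distance for length-4 strings is 4, so d_H/4 = 4/4 = 1.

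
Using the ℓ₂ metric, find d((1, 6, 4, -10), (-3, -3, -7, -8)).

√(Σ(x_i - y_i)²) = √((1 - (-3))² + (6 - (-3))² + (4 - (-7))² + (-10 - (-8))²)
= √(4² + 9² + 11² + (-2)²) = √(16 + 81 + 121 + 4) = √222 ≈ 14.8997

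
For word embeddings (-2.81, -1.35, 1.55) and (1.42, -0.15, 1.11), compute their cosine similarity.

With u = (-2.81, -1.35, 1.55), v = (1.42, -0.15, 1.11):
u·v = (-2.81)·1.42 + (-1.35)·(-0.15) + 1.55·1.11 = (-3.9902) + 0.2025 + 1.7205 = -2.0672.
|u| = √((-2.81)² + (-1.35)² + 1.55²) = √(7.8961 + 1.8225 + 2.4025) = √12.1211, |v| = √(1.42² + (-0.15)² + 1.11²) = √(2.0164 + 0.0225 + 1.2321) = √3.271.
cos θ = (u·v)/(|u||v|) = -2.0672/(√12.1211·√3.271) ≈ -0.3283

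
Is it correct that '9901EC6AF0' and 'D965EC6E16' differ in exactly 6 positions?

Differing positions: 1, 3, 4, 8, 9, 10. Hamming distance = 6, so the claim is true.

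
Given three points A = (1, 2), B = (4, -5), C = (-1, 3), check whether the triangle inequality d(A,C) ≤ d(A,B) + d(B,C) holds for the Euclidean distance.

d(A,B) = √(3² + 7²) = √58 ≈ 7.6158, d(B,C) = √(5² + 8²) = √89 ≈ 9.434, d(A,C) = √(2² + 1²) = √5 ≈ 2.2361.
d(A,C) ≈ 2.2361 ≤ 7.6158 + 9.434 = 17.0498. Triangle inequality is satisfied.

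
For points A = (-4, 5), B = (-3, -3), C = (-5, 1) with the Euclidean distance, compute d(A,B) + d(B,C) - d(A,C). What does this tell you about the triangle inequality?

d(A,B) = √(1² + 8²) = √65 ≈ 8.0623, d(B,C) = √(2² + 4²) = √20 ≈ 4.4721, d(A,C) = √(1² + 4²) = √17 ≈ 4.1231.
d(A,B) + d(B,C) - d(A,C) = 8.0623 + 4.4721 - 4.1231 = 12.5344 - 4.1231 = 8.4113 (to 4 decimal places). This is ≥ 0, so the triangle inequality holds for these points.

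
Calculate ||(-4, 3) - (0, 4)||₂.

√(Σ(x_i - y_i)²) = √((-4 - 0)² + (3 - 4)²)
= √((-4)² + (-1)²) = √(16 + 1) = √17 ≈ 4.1231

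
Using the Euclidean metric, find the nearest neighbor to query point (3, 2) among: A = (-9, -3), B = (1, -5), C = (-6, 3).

Distances: d(A) = 13, d(B) ≈ 7.2801, d(C) ≈ 9.0554. Nearest: B = (1, -5) with distance 7.2801.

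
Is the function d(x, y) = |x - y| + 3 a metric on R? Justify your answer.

No. d fails identity of indiscernibles (specifically d(x,x) = 0): d(-2, -2) = |-2 - (-2)| + 3 = 0 + 3 = 3 ≠ 0.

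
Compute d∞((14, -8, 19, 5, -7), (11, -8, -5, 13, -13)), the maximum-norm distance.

max(|x_i - y_i|) = max(|14 - 11|, |-8 - (-8)|, |19 - (-5)|, |5 - 13|, |-7 - (-13)|) = max(3, 0, 24, 8, 6) = 24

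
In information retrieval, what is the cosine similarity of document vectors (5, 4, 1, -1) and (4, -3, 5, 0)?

With u = (5, 4, 1, -1), v = (4, -3, 5, 0):
u·v = 5·4 + 4·(-3) + 1·5 + (-1)·0 = 20 + (-12) + 5 + 0 = 13.
|u| = √(5² + 4² + 1² + (-1)²) = √43, |v| = √(4² + (-3)² + 5² + 0²) = √50, so |u||v| = √(43·50) = √2150.
cos θ = (u·v)/(|u||v|) = 13/√2150 ≈ 0.2804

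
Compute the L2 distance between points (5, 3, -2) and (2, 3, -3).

(Σ|x_i - y_i|^2)^(1/2) = (|5 - 2|^2 + |3 - 3|^2 + |-2 - (-3)|^2)^(1/2)
= (3^2 + 0^2 + 1^2)^(1/2) = (9 + 0 + 1)^(1/2) = (10)^(1/2) ≈ 3.1623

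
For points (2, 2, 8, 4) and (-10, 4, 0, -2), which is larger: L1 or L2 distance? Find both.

L1 = |2 - (-10)| + |2 - 4| + |8 - 0| + |4 - (-2)| = 12 + 2 + 8 + 6 = 28
L2 = √(12² + 2² + 8² + 6²) = √248 ≈ 15.748
L1 ≥ L2 always (equality iff movement is along one axis); L1 > L2 here.
Ratio L1/L2 = 28/√248 ≈ 1.778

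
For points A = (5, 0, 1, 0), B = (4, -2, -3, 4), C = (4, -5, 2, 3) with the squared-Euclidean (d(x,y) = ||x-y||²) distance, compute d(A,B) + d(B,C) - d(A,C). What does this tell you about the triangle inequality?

d(A,B) = 1² + 2² + 4² + 4² = 37, d(B,C) = 0² + 3² + 5² + 1² = 35, d(A,C) = 1² + 5² + 1² + 3² = 36.
d(A,B) + d(B,C) - d(A,C) = 37 + 35 - 36 = 72 - 36 = 36. This is ≥ 0, so the triangle inequality holds for these points.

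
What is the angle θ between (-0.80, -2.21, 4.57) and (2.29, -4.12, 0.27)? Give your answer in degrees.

With u = (-0.80, -2.21, 4.57), v = (2.29, -4.12, 0.27):
u·v = (-0.8)·2.29 + (-2.21)·(-4.12) + 4.57·0.27 = (-1.832) + 9.1052 + 1.2339 = 8.5071.
|u| = √((-0.8)² + (-2.21)² + 4.57²) = √(0.64 + 4.8841 + 20.8849) = √26.409, |v| = √(2.29² + (-4.12)² + 0.27²) = √(5.2441 + 16.9744 + 0.0729) = √22.2914.
cos θ = (u·v)/(|u||v|) = 8.5071/(√26.409·√22.2914) ≈ 0.35062
θ = arccos(0.35062) ≈ 69.47°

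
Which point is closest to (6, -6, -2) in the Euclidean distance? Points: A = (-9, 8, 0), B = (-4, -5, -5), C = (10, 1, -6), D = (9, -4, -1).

Distances: d(A) ≈ 20.6155, d(B) ≈ 10.4881, d(C) = 9, d(D) ≈ 3.7417. Nearest: D = (9, -4, -1) with distance 3.7417.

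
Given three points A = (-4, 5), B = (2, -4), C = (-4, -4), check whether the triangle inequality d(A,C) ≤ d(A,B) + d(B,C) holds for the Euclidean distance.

d(A,B) = √(6² + 9²) = √117 ≈ 10.8167, d(B,C) = √(6² + 0²) = √36 = 6, d(A,C) = √(0² + 9²) = √81 = 9.
d(A,C) = 9 ≤ 10.8167 + 6 = 16.8167. Triangle inequality is satisfied.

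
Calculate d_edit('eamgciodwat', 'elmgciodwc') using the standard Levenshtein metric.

Let D[i][j] be the edit distance between the first i characters of 'eamgciodwat' and the first j characters of 'elmgciodwc', with D[i][0] = i, D[0][j] = j, and D[i][j] = D[i-1][j-1] if the characters match, else 1 + min(D[i-1][j], D[i][j-1], D[i-1][j-1]). Filling the table (rows: prefixes of 'eamgciodwat', columns: prefixes of 'elmgciodwc'):
     ε  e  l  m  g  c  i  o  d  w  c
  ε  0  1  2  3  4  5  6  7  8  9 10
  e  1  0  1  2  3  4  5  6  7  8  9
  a  2  1  1  2  3  4  5  6  7  8  9
  m  3  2  2  1  2  3  4  5  6  7  8
  g  4  3  3  2  1  2  3  4  5  6  7
  c  5  4  4  3  2  1  2  3  4  5  6
  i  6  5  5  4  3  2  1  2  3  4  5
  o  7  6  6  5  4  3  2  1  2  3  4
  d  8  7  7  6  5  4  3  2  1  2  3
  w  9  8  8  7  6  5  4  3  2  1  2
  a 10  9  9  8  7  6  5  4  3  2  2
  t 11 10 10  9  8  7  6  5  4  3  3
The bottom-right entry gives D[11][10] = 3, so no sequence of fewer than 3 edits works. Backtracking through the table gives one optimal edit sequence (3 edits):
  eamgciodwat → elmgciodwat (sub a→l @2)
  elmgciodwat → elmgciodwt (del a @10)
  elmgciodwt → elmgciodwc (sub t→c @10)
Edit distance = 3.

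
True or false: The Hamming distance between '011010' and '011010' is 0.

Differing positions: none. Hamming distance = 0, so the claim is true.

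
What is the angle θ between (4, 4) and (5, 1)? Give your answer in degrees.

With u = (4, 4), v = (5, 1):
u·v = 4·5 + 4·1 = 20 + 4 = 24.
|u| = √(4² + 4²) = √32, |v| = √(5² + 1²) = √26, so |u||v| = √(32·26) = √832.
cos θ = (u·v)/(|u||v|) = 24/√832 ≈ 0.83205
θ = arccos(0.83205) ≈ 33.69°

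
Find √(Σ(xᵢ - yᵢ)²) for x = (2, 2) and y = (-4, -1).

√(Σ(x_i - y_i)²) = √((2 - (-4))² + (2 - (-1))²)
= √(6² + 3²) = √(36 + 9) = √45 ≈ 6.7082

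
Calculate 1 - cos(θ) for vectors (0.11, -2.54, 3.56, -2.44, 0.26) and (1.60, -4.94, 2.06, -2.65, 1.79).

With u = (0.11, -2.54, 3.56, -2.44, 0.26), v = (1.60, -4.94, 2.06, -2.65, 1.79):
u·v = 0.11·1.6 + (-2.54)·(-4.94) + 3.56·2.06 + (-2.44)·(-2.65) + 0.26·1.79 = 0.176 + 12.5476 + 7.3336 + 6.466 + 0.4654 = 26.9886.
|u| = √(0.11² + (-2.54)² + 3.56² + (-2.44)² + 0.26²) = √(0.0121 + 6.4516 + 12.6736 + 5.9536 + 0.0676) = √25.1585, |v| = √(1.6² + (-4.94)² + 2.06² + (-2.65)² + 1.79²) = √(2.56 + 24.4036 + 4.2436 + 7.0225 + 3.2041) = √41.4338.
cos θ = (u·v)/(|u||v|) = 26.9886/(√25.1585·√41.4338) ≈ 0.8359
Cosine distance = 1 - cos θ ≈ 1 - 0.8359 = 0.1641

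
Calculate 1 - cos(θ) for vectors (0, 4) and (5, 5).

With u = (0, 4), v = (5, 5):
u·v = 0·5 + 4·5 = 0 + 20 = 20.
|u| = √(0² + 4²) = √16, |v| = √(5² + 5²) = √50, so |u||v| = √(16·50) = √800.
cos θ = (u·v)/(|u||v|) = 20/√800 ≈ 0.7071
Cosine distance = 1 - cos θ ≈ 1 - 0.7071 = 0.2929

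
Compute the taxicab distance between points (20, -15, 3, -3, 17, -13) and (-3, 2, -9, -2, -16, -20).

Σ|x_i - y_i| = |20 - (-3)| + |-15 - 2| + |3 - (-9)| + |-3 - (-2)| + |17 - (-16)| + |-13 - (-20)| = 23 + 17 + 12 + 1 + 33 + 7 = 93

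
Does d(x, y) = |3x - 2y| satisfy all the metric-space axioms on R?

No. d fails symmetry: d(9, 4) = |3·9 - 2·4| = |19| = 19, but d(4, 9) = |3·4 - 2·9| = |-6| = 6. Since 19 ≠ 6, d(x,y) ≠ d(y,x) in general.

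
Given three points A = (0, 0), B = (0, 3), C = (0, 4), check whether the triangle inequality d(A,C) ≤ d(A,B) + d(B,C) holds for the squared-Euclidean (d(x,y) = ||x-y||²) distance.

d(A,B) = 0² + 3² = 9, d(B,C) = 0² + 1² = 1, d(A,C) = 0² + 4² = 16.
d(A,C) = 16 > 9 + 1 = 10. Triangle inequality is VIOLATED. (Squared-Euclidean is not a metric — this is a counterexample.)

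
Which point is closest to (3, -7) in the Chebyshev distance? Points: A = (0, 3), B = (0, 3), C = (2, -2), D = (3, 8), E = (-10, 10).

Distances: d(A) = 10, d(B) = 10, d(C) = 5, d(D) = 15, d(E) = 17. Nearest: C = (2, -2) with distance 5.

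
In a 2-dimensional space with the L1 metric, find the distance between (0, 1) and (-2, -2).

Σ|x_i - y_i| = |0 - (-2)| + |1 - (-2)| = 2 + 3 = 5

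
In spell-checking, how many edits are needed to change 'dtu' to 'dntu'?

Let D[i][j] be the edit distance between the first i characters of 'dtu' and the first j characters of 'dntu', with D[i][0] = i, D[0][j] = j, and D[i][j] = D[i-1][j-1] if the characters match, else 1 + min(D[i-1][j], D[i][j-1], D[i-1][j-1]). Filling the table (rows: prefixes of 'dtu', columns: prefixes of 'dntu'):
     ε  d  n  t  u
  ε  0  1  2  3  4
  d  1  0  1  2  3
  t  2  1  1  1  2
  u  3  2  2  2  1
The bottom-right entry gives D[3][4] = 1, so no sequence of fewer than 1 edit works. Backtracking through the table gives one optimal edit sequence (1 edit):
  dtu → dntu (ins n @2)
Edit distance = 1.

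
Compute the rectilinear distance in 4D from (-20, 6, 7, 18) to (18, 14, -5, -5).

Σ|x_i - y_i| = |-20 - 18| + |6 - 14| + |7 - (-5)| + |18 - (-5)| = 38 + 8 + 12 + 23 = 81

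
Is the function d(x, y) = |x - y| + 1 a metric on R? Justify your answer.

No. d fails identity of indiscernibles (specifically d(x,x) = 0): d(7, 7) = |7 - 7| + 1 = 0 + 1 = 1 ≠ 0.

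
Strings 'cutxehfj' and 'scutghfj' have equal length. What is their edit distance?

Let D[i][j] be the edit distance between the first i characters of 'cutxehfj' and the first j characters of 'scutghfj', with D[i][0] = i, D[0][j] = j, and D[i][j] = D[i-1][j-1] if the characters match, else 1 + min(D[i-1][j], D[i][j-1], D[i-1][j-1]). Filling the table (rows: prefixes of 'cutxehfj', columns: prefixes of 'scutghfj'):
     ε  s  c  u  t  g  h  f  j
  ε  0  1  2  3  4  5  6  7  8
  c  1  1  1  2  3  4  5  6  7
  u  2  2  2  1  2  3  4  5  6
  t  3  3  3  2  1  2  3  4  5
  x  4  4  4  3  2  2  3  4  5
  e  5  5  5  4  3  3  3  4  5
  h  6  6  6  5  4  4  3  4  5
  f  7  7  7  6  5  5  4  3  4
  j  8  8  8  7  6  6  5  4  3
The bottom-right entry gives D[8][8] = 3, so no sequence of fewer than 3 edits works. Backtracking through the table gives one optimal edit sequence (3 edits):
  cutxehfj → scutxehfj (ins s @1)
  scutxehfj → scutehfj (del x @5)
  scutehfj → scutghfj (sub e→g @5)
Edit distance = 3.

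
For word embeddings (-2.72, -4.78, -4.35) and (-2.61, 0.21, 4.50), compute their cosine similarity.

With u = (-2.72, -4.78, -4.35), v = (-2.61, 0.21, 4.50):
u·v = (-2.72)·(-2.61) + (-4.78)·0.21 + (-4.35)·4.5 = 7.0992 + (-1.0038) + (-19.575) = -13.4796.
|u| = √((-2.72)² + (-4.78)² + (-4.35)²) = √(7.3984 + 22.8484 + 18.9225) = √49.1693, |v| = √((-2.61)² + 0.21² + 4.5²) = √(6.8121 + 0.0441 + 20.25) = √27.1062.
cos θ = (u·v)/(|u||v|) = -13.4796/(√49.1693·√27.1062) ≈ -0.3692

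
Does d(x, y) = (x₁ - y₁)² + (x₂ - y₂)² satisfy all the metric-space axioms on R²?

No. The squared Euclidean distance fails the triangle inequality. Counterexample: x = (0, 0), y = (3, 5), z = (6, 10). d(x,z) = 6² + 10² = 136, but d(x,y) + d(y,z) = (3² + 5²) + (3² + 5²) = 34 + 34 = 68. Since 136 > 68, the triangle inequality is violated. (Note: √d, the ordinary Euclidean distance, IS a metric.)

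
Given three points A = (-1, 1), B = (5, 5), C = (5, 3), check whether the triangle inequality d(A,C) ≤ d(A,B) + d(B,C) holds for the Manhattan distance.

d(A,B) = 6 + 4 = 10, d(B,C) = 0 + 2 = 2, d(A,C) = 6 + 2 = 8.
d(A,C) = 8 ≤ 10 + 2 = 12. Triangle inequality is satisfied.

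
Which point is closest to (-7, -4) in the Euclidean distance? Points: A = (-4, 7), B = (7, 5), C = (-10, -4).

Distances: d(A) ≈ 11.4018, d(B) ≈ 16.6433, d(C) = 3. Nearest: C = (-10, -4) with distance 3.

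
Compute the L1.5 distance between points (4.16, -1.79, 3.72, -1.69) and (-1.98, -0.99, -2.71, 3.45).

(Σ|x_i - y_i|^1.5)^(1/1.5) = (|4.16 - (-1.98)|^1.5 + |-1.79 - (-0.99)|^1.5 + |3.72 - (-2.71)|^1.5 + |-1.69 - 3.45|^1.5)^(1/1.5)
= (6.14^1.5 + 0.8^1.5 + 6.43^1.5 + 5.14^1.5)^(1/1.5) ≈ (15.2143 + 0.7155 + 16.3048 + 11.6532)^(1/1.5) = (43.8878)^(1/1.5) ≈ 12.4422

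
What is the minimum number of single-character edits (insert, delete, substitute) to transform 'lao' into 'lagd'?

Let D[i][j] be the edit distance between the first i characters of 'lao' and the first j characters of 'lagd', with D[i][0] = i, D[0][j] = j, and D[i][j] = D[i-1][j-1] if the characters match, else 1 + min(D[i-1][j], D[i][j-1], D[i-1][j-1]). Filling the table (rows: prefixes of 'lao', columns: prefixes of 'lagd'):
     ε  l  a  g  d
  ε  0  1  2  3  4
  l  1  0  1  2  3
  a  2  1  0  1  2
  o  3  2  1  1  2
The bottom-right entry gives D[3][4] = 2, so no sequence of fewer than 2 edits works. Backtracking through the table gives one optimal edit sequence (2 edits):
  lao → lago (ins g @3)
  lago → lagd (sub o→d @4)
Edit distance = 2.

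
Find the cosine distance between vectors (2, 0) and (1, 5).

With u = (2, 0), v = (1, 5):
u·v = 2·1 + 0·5 = 2 + 0 = 2.
|u| = √(2² + 0²) = √4, |v| = √(1² + 5²) = √26, so |u||v| = √(4·26) = √104.
cos θ = (u·v)/(|u||v|) = 2/√104 ≈ 0.1961
Cosine distance = 1 - cos θ ≈ 1 - 0.1961 = 0.8039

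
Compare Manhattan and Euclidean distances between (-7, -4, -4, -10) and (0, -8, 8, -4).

L1 = |-7 - 0| + |-4 - (-8)| + |-4 - 8| + |-10 - (-4)| = 7 + 4 + 12 + 6 = 29
L2 = √(7² + 4² + 12² + 6²) = √245 ≈ 15.6525
L1 ≥ L2 always (equality iff movement is along one axis); L1 > L2 here.
Ratio L1/L2 = 29/√245 ≈ 1.8527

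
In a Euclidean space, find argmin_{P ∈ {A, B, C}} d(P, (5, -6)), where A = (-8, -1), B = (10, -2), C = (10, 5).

Distances: d(A) ≈ 13.9284, d(B) ≈ 6.4031, d(C) ≈ 12.083. Nearest: B = (10, -2) with distance 6.4031.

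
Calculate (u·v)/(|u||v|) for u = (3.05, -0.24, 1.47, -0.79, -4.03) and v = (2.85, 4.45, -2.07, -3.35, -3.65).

With u = (3.05, -0.24, 1.47, -0.79, -4.03), v = (2.85, 4.45, -2.07, -3.35, -3.65):
u·v = 3.05·2.85 + (-0.24)·4.45 + 1.47·(-2.07) + (-0.79)·(-3.35) + (-4.03)·(-3.65) = 8.6925 + (-1.068) + (-3.0429) + 2.6465 + 14.7095 = 21.9376.
|u| = √(3.05² + (-0.24)² + 1.47² + (-0.79)² + (-4.03)²) = √(9.3025 + 0.0576 + 2.1609 + 0.6241 + 16.2409) = √28.386, |v| = √(2.85² + 4.45² + (-2.07)² + (-3.35)² + (-3.65)²) = √(8.1225 + 19.8025 + 4.2849 + 11.2225 + 13.3225) = √56.7549.
cos θ = (u·v)/(|u||v|) = 21.9376/(√28.386·√56.7549) ≈ 0.5466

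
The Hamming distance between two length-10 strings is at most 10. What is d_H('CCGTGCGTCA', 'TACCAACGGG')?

Differing positions: 1, 2, 3, 4, 5, 6, 7, 8, 9, 10. Hamming distance = 10. The maximum possible Hamming distance for length-10 strings is 10, so d_H/10 = 10/10 = 1.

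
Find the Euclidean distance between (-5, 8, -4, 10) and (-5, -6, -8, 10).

√(Σ(x_i - y_i)²) = √((-5 - (-5))² + (8 - (-6))² + (-4 - (-8))² + (10 - 10)²)
= √(0² + 14² + 4² + 0²) = √(0 + 196 + 16 + 0) = √212 ≈ 14.5602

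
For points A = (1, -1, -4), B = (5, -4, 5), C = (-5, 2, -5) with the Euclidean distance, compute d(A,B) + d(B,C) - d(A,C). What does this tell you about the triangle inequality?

d(A,B) = √(4² + 3² + 9²) = √106 ≈ 10.2956, d(B,C) = √(10² + 6² + 10²) = √236 ≈ 15.3623, d(A,C) = √(6² + 3² + 1²) = √46 ≈ 6.7823.
d(A,B) + d(B,C) - d(A,C) = 10.2956 + 15.3623 - 6.7823 = 25.6579 - 6.7823 = 18.8756 (to 4 decimal places). This is ≥ 0, so the triangle inequality holds for these points.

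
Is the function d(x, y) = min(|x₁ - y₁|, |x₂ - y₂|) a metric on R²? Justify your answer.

No. d fails identity of indiscernibles: take x = (0, 0) and y = (0, 5). Then d(x,y) = min(|0 - 0|, |0 - 5|) = min(0, 5) = 0, yet x ≠ y.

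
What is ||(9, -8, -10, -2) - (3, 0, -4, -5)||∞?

max(|x_i - y_i|) = max(|9 - 3|, |-8 - 0|, |-10 - (-4)|, |-2 - (-5)|) = max(6, 8, 6, 3) = 8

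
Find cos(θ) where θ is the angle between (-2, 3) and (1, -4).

With u = (-2, 3), v = (1, -4):
u·v = (-2)·1 + 3·(-4) = (-2) + (-12) = -14.
|u| = √((-2)² + 3²) = √13, |v| = √(1² + (-4)²) = √17, so |u||v| = √(13·17) = √221.
cos θ = (u·v)/(|u||v|) = -14/√221 ≈ -0.9417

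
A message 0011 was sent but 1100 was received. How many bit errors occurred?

Differing positions: 1, 2, 3, 4. Hamming distance = 4.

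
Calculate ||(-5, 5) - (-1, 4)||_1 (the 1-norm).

Σ|x_i - y_i| = |-5 - (-1)| + |5 - 4| = 4 + 1 = 5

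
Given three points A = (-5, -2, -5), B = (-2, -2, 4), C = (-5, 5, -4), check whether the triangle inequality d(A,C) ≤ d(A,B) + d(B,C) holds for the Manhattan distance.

d(A,B) = 3 + 0 + 9 = 12, d(B,C) = 3 + 7 + 8 = 18, d(A,C) = 0 + 7 + 1 = 8.
d(A,C) = 8 ≤ 12 + 18 = 30. Triangle inequality is satisfied.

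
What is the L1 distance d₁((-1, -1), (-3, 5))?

Σ|x_i - y_i| = |-1 - (-3)| + |-1 - 5| = 2 + 6 = 8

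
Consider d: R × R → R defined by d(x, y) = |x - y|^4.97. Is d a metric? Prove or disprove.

No. d(x,y) = |x-y|^4.97 fails the triangle inequality since p = 4.97 > 1. Counterexample: x = 3, y = 4, z = 5. d(x,z) = |3 - 5|^4.97 = 2^4.97 ≈ 31.3414, but d(x,y) + d(y,z) = 1^4.97 + 1^4.97 = 1 + 1 = 2. Since 31.3414 > 2, the triangle inequality is violated.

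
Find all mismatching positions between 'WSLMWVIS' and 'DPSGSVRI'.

Differing positions: 1, 2, 3, 4, 5, 7, 8. Hamming distance = 7.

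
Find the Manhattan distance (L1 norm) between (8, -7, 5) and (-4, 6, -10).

Σ|x_i - y_i| = |8 - (-4)| + |-7 - 6| + |5 - (-10)| = 12 + 13 + 15 = 40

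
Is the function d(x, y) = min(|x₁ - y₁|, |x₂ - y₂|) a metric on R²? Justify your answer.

No. d fails identity of indiscernibles: take x = (0, 0) and y = (0, 2). Then d(x,y) = min(|0 - 0|, |0 - 2|) = min(0, 2) = 0, yet x ≠ y.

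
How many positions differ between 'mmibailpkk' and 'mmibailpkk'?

Differing positions: none. Hamming distance = 0.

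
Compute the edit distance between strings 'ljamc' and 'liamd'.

Let D[i][j] be the edit distance between the first i characters of 'ljamc' and the first j characters of 'liamd', with D[i][0] = i, D[0][j] = j, and D[i][j] = D[i-1][j-1] if the characters match, else 1 + min(D[i-1][j], D[i][j-1], D[i-1][j-1]). Filling the table (rows: prefixes of 'ljamc', columns: prefixes of 'liamd'):
     ε  l  i  a  m  d
  ε  0  1  2  3  4  5
  l  1  0  1  2  3  4
  j  2  1  1  2  3  4
  a  3  2  2  1  2  3
  m  4  3  3  2  1  2
  c  5  4  4  3  2  2
The bottom-right entry gives D[5][5] = 2, so no sequence of fewer than 2 edits works. Backtracking through the table gives one optimal edit sequence (2 edits):
  ljamc → liamc (sub j→i @2)
  liamc → liamd (sub c→d @5)
Edit distance = 2.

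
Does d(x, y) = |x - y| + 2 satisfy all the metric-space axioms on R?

No. d fails identity of indiscernibles (specifically d(x,x) = 0): d(5, 5) = |5 - 5| + 2 = 0 + 2 = 2 ≠ 0.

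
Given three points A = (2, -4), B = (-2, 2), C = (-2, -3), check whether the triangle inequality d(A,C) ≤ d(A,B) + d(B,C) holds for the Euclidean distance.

d(A,B) = √(4² + 6²) = √52 ≈ 7.2111, d(B,C) = √(0² + 5²) = √25 = 5, d(A,C) = √(4² + 1²) = √17 ≈ 4.1231.
d(A,C) ≈ 4.1231 ≤ 7.2111 + 5 = 12.2111. Triangle inequality is satisfied.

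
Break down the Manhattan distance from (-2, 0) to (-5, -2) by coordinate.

Σ|x_i - y_i| = |-2 - (-5)| + |0 - (-2)| = 3 + 2 = 5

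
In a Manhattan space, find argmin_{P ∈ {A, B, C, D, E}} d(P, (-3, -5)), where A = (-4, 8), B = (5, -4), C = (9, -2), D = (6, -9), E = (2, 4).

Distances: d(A) = 14, d(B) = 9, d(C) = 15, d(D) = 13, d(E) = 14. Nearest: B = (5, -4) with distance 9.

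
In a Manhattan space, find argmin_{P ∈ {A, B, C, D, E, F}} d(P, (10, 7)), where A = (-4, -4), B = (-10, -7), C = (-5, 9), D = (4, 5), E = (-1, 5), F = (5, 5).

Distances: d(A) = 25, d(B) = 34, d(C) = 17, d(D) = 8, d(E) = 13, d(F) = 7. Nearest: F = (5, 5) with distance 7.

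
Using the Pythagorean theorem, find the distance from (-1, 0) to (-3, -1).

√(Σ(x_i - y_i)²) = √((-1 - (-3))² + (0 - (-1))²)
= √(2² + 1²) = √(4 + 1) = √5 ≈ 2.2361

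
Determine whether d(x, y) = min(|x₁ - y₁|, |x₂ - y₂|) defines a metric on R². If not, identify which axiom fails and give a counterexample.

No. d fails identity of indiscernibles: take x = (-5, 0) and y = (-5, 9). Then d(x,y) = min(|-5 - (-5)|, |0 - 9|) = min(0, 9) = 0, yet x ≠ y.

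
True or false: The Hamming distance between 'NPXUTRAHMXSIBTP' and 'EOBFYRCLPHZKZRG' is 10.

Differing positions: 1, 2, 3, 4, 5, 7, 8, 9, 10, 11, 12, 13, 14, 15. Hamming distance = 14, so the claim that d_H = 10 is false.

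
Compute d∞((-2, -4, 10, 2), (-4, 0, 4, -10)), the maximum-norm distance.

max(|x_i - y_i|) = max(|-2 - (-4)|, |-4 - 0|, |10 - 4|, |2 - (-10)|) = max(2, 4, 6, 12) = 12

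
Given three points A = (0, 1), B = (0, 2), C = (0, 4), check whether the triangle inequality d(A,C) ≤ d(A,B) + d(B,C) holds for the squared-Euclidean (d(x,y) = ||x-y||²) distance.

d(A,B) = 0² + 1² = 1, d(B,C) = 0² + 2² = 4, d(A,C) = 0² + 3² = 9.
d(A,C) = 9 > 1 + 4 = 5. Triangle inequality is VIOLATED. (Squared-Euclidean is not a metric — this is a counterexample.)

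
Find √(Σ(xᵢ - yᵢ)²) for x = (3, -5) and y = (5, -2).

√(Σ(x_i - y_i)²) = √((3 - 5)² + (-5 - (-2))²)
= √((-2)² + (-3)²) = √(4 + 9) = √13 ≈ 3.6056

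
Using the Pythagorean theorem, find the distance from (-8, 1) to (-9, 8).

√(Σ(x_i - y_i)²) = √((-8 - (-9))² + (1 - 8)²)
= √(1² + (-7)²) = √(1 + 49) = √50 ≈ 7.0711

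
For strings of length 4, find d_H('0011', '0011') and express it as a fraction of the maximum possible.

Differing positions: none. Hamming distance = 0. The maximum possible Hamming distance for length-4 strings is 4, so d_H/4 = 0/4 = 0.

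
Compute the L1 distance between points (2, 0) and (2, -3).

Σ|x_i - y_i| = |2 - 2| + |0 - (-3)| = 0 + 3 = 3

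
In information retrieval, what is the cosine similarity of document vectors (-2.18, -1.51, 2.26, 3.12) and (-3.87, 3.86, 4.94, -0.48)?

With u = (-2.18, -1.51, 2.26, 3.12), v = (-3.87, 3.86, 4.94, -0.48):
u·v = (-2.18)·(-3.87) + (-1.51)·3.86 + 2.26·4.94 + 3.12·(-0.48) = 8.4366 + (-5.8286) + 11.1644 + (-1.4976) = 12.2748.
|u| = √((-2.18)² + (-1.51)² + 2.26² + 3.12²) = √(4.7524 + 2.2801 + 5.1076 + 9.7344) = √21.8745, |v| = √((-3.87)² + 3.86² + 4.94² + (-0.48)²) = √(14.9769 + 14.8996 + 24.4036 + 0.2304) = √54.5105.
cos θ = (u·v)/(|u||v|) = 12.2748/(√21.8745·√54.5105) ≈ 0.3555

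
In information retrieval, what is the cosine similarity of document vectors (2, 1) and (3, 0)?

With u = (2, 1), v = (3, 0):
u·v = 2·3 + 1·0 = 6 + 0 = 6.
|u| = √(2² + 1²) = √5, |v| = √(3² + 0²) = √9, so |u||v| = √(5·9) = √45.
cos θ = (u·v)/(|u||v|) = 6/√45 ≈ 0.8944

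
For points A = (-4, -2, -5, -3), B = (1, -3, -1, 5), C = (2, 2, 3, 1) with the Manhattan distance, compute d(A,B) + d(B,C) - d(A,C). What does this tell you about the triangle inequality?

d(A,B) = 5 + 1 + 4 + 8 = 18, d(B,C) = 1 + 5 + 4 + 4 = 14, d(A,C) = 6 + 4 + 8 + 4 = 22.
d(A,B) + d(B,C) - d(A,C) = 18 + 14 - 22 = 32 - 22 = 10. This is ≥ 0, so the triangle inequality holds for these points.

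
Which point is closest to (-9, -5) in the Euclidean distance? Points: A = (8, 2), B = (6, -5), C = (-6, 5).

Distances: d(A) ≈ 18.3848, d(B) = 15, d(C) ≈ 10.4403. Nearest: C = (-6, 5) with distance 10.4403.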